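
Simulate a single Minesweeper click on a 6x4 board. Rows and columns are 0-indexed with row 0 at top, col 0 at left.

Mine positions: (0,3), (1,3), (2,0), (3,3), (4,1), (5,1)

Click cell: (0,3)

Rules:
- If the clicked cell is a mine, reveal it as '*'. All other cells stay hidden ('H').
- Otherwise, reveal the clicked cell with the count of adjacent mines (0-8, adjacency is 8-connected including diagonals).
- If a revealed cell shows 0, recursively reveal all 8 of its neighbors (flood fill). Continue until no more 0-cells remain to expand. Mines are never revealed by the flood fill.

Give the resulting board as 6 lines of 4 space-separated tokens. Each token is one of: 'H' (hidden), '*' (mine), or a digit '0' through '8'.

H H H *
H H H H
H H H H
H H H H
H H H H
H H H H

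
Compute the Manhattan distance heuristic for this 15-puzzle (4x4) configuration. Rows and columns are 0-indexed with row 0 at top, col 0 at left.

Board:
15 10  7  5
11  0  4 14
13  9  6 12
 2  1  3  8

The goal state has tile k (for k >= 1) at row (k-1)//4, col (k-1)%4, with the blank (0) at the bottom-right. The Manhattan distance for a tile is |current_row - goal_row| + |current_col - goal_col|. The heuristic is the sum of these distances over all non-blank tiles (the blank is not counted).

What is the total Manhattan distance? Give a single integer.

Tile 15: at (0,0), goal (3,2), distance |0-3|+|0-2| = 5
Tile 10: at (0,1), goal (2,1), distance |0-2|+|1-1| = 2
Tile 7: at (0,2), goal (1,2), distance |0-1|+|2-2| = 1
Tile 5: at (0,3), goal (1,0), distance |0-1|+|3-0| = 4
Tile 11: at (1,0), goal (2,2), distance |1-2|+|0-2| = 3
Tile 4: at (1,2), goal (0,3), distance |1-0|+|2-3| = 2
Tile 14: at (1,3), goal (3,1), distance |1-3|+|3-1| = 4
Tile 13: at (2,0), goal (3,0), distance |2-3|+|0-0| = 1
Tile 9: at (2,1), goal (2,0), distance |2-2|+|1-0| = 1
Tile 6: at (2,2), goal (1,1), distance |2-1|+|2-1| = 2
Tile 12: at (2,3), goal (2,3), distance |2-2|+|3-3| = 0
Tile 2: at (3,0), goal (0,1), distance |3-0|+|0-1| = 4
Tile 1: at (3,1), goal (0,0), distance |3-0|+|1-0| = 4
Tile 3: at (3,2), goal (0,2), distance |3-0|+|2-2| = 3
Tile 8: at (3,3), goal (1,3), distance |3-1|+|3-3| = 2
Sum: 5 + 2 + 1 + 4 + 3 + 2 + 4 + 1 + 1 + 2 + 0 + 4 + 4 + 3 + 2 = 38

Answer: 38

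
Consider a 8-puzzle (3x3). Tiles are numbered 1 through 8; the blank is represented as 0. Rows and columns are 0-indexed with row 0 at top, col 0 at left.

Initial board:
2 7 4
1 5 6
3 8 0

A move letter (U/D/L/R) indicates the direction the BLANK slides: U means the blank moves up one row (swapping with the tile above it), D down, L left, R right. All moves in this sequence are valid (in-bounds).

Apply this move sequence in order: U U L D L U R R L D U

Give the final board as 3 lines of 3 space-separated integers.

Answer: 5 0 7
2 1 4
3 8 6

Derivation:
After move 1 (U):
2 7 4
1 5 0
3 8 6

After move 2 (U):
2 7 0
1 5 4
3 8 6

After move 3 (L):
2 0 7
1 5 4
3 8 6

After move 4 (D):
2 5 7
1 0 4
3 8 6

After move 5 (L):
2 5 7
0 1 4
3 8 6

After move 6 (U):
0 5 7
2 1 4
3 8 6

After move 7 (R):
5 0 7
2 1 4
3 8 6

After move 8 (R):
5 7 0
2 1 4
3 8 6

After move 9 (L):
5 0 7
2 1 4
3 8 6

After move 10 (D):
5 1 7
2 0 4
3 8 6

After move 11 (U):
5 0 7
2 1 4
3 8 6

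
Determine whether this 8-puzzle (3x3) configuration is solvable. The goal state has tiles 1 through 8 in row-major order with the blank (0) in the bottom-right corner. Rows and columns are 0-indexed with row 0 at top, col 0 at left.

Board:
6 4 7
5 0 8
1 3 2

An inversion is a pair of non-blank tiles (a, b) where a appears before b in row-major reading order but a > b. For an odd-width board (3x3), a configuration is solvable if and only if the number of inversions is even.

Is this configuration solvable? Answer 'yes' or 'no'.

Inversions (pairs i<j in row-major order where tile[i] > tile[j] > 0): 19
19 is odd, so the puzzle is not solvable.

Answer: no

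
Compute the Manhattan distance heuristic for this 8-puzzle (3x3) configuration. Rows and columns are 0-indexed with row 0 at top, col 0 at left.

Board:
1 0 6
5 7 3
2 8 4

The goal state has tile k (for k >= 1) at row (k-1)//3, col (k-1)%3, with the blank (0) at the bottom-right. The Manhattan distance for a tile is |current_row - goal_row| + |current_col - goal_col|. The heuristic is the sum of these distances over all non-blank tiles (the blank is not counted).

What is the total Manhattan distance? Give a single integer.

Answer: 11

Derivation:
Tile 1: at (0,0), goal (0,0), distance |0-0|+|0-0| = 0
Tile 6: at (0,2), goal (1,2), distance |0-1|+|2-2| = 1
Tile 5: at (1,0), goal (1,1), distance |1-1|+|0-1| = 1
Tile 7: at (1,1), goal (2,0), distance |1-2|+|1-0| = 2
Tile 3: at (1,2), goal (0,2), distance |1-0|+|2-2| = 1
Tile 2: at (2,0), goal (0,1), distance |2-0|+|0-1| = 3
Tile 8: at (2,1), goal (2,1), distance |2-2|+|1-1| = 0
Tile 4: at (2,2), goal (1,0), distance |2-1|+|2-0| = 3
Sum: 0 + 1 + 1 + 2 + 1 + 3 + 0 + 3 = 11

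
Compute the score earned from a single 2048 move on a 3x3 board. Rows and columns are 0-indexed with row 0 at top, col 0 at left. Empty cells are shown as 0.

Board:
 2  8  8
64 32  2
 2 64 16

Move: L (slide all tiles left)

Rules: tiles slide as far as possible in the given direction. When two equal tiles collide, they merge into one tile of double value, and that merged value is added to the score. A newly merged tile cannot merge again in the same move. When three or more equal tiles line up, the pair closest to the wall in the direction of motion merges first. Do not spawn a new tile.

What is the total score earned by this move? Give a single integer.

Slide left:
row 0: [2, 8, 8] -> [2, 16, 0]  score +16 (running 16)
row 1: [64, 32, 2] -> [64, 32, 2]  score +0 (running 16)
row 2: [2, 64, 16] -> [2, 64, 16]  score +0 (running 16)
Board after move:
 2 16  0
64 32  2
 2 64 16

Answer: 16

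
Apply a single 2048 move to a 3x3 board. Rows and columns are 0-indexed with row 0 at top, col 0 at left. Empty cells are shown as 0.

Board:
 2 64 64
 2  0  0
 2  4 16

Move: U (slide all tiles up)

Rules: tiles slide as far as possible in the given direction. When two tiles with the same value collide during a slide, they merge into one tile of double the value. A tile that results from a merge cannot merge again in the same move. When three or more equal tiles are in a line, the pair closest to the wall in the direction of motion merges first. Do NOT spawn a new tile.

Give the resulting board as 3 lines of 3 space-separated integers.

Slide up:
col 0: [2, 2, 2] -> [4, 2, 0]
col 1: [64, 0, 4] -> [64, 4, 0]
col 2: [64, 0, 16] -> [64, 16, 0]

Answer:  4 64 64
 2  4 16
 0  0  0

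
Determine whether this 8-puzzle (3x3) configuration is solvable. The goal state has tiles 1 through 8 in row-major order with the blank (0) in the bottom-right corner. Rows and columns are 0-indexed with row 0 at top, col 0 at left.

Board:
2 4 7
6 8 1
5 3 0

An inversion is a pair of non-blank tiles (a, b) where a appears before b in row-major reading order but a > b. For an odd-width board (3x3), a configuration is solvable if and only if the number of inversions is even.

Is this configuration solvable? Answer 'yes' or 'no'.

Answer: yes

Derivation:
Inversions (pairs i<j in row-major order where tile[i] > tile[j] > 0): 14
14 is even, so the puzzle is solvable.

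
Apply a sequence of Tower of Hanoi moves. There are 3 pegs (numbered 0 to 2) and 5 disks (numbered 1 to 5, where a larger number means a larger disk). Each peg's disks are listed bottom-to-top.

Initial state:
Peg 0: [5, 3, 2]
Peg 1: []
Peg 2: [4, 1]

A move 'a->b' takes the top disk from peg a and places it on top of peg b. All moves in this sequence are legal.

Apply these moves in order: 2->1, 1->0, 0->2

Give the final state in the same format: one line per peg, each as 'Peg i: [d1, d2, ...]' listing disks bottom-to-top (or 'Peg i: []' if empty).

After move 1 (2->1):
Peg 0: [5, 3, 2]
Peg 1: [1]
Peg 2: [4]

After move 2 (1->0):
Peg 0: [5, 3, 2, 1]
Peg 1: []
Peg 2: [4]

After move 3 (0->2):
Peg 0: [5, 3, 2]
Peg 1: []
Peg 2: [4, 1]

Answer: Peg 0: [5, 3, 2]
Peg 1: []
Peg 2: [4, 1]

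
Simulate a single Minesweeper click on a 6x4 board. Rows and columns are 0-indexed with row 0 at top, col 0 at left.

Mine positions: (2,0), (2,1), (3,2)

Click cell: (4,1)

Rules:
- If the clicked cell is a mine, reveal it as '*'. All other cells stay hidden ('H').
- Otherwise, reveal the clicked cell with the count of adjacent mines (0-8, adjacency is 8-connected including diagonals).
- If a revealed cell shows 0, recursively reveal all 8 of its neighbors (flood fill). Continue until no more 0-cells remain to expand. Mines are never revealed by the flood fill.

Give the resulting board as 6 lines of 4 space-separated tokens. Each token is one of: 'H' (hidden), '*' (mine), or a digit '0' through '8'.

H H H H
H H H H
H H H H
H H H H
H 1 H H
H H H H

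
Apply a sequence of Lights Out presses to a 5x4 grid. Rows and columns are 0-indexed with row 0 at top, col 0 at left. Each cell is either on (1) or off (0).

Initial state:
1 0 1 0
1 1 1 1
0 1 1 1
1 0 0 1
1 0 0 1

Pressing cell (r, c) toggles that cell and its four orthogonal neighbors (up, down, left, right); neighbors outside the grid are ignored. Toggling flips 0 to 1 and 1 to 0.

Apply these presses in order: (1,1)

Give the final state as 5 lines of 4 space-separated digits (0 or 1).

Answer: 1 1 1 0
0 0 0 1
0 0 1 1
1 0 0 1
1 0 0 1

Derivation:
After press 1 at (1,1):
1 1 1 0
0 0 0 1
0 0 1 1
1 0 0 1
1 0 0 1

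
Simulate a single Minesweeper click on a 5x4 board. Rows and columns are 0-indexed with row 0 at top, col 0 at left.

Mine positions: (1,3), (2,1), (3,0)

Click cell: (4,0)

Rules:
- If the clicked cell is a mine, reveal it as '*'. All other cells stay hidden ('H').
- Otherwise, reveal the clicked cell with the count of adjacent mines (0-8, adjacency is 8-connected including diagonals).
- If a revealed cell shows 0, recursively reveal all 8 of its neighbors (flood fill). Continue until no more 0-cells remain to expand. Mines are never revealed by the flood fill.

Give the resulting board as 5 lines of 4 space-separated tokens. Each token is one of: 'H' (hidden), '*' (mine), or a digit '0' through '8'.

H H H H
H H H H
H H H H
H H H H
1 H H H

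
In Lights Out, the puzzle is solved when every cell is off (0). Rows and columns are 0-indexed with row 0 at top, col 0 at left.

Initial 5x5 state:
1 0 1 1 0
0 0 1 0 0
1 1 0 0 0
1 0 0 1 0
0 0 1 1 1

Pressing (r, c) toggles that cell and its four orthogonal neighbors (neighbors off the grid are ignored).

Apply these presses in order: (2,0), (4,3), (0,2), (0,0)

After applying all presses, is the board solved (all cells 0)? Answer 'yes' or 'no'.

Answer: yes

Derivation:
After press 1 at (2,0):
1 0 1 1 0
1 0 1 0 0
0 0 0 0 0
0 0 0 1 0
0 0 1 1 1

After press 2 at (4,3):
1 0 1 1 0
1 0 1 0 0
0 0 0 0 0
0 0 0 0 0
0 0 0 0 0

After press 3 at (0,2):
1 1 0 0 0
1 0 0 0 0
0 0 0 0 0
0 0 0 0 0
0 0 0 0 0

After press 4 at (0,0):
0 0 0 0 0
0 0 0 0 0
0 0 0 0 0
0 0 0 0 0
0 0 0 0 0

Lights still on: 0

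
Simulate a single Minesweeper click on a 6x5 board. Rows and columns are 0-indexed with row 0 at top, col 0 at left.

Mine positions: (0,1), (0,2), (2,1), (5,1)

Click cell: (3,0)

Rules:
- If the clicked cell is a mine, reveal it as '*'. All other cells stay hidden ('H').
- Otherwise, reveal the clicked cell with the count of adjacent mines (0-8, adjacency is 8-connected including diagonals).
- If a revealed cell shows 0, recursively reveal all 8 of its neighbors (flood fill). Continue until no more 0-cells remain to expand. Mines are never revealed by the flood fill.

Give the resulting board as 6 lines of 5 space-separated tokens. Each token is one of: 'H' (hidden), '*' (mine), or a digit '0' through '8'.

H H H H H
H H H H H
H H H H H
1 H H H H
H H H H H
H H H H H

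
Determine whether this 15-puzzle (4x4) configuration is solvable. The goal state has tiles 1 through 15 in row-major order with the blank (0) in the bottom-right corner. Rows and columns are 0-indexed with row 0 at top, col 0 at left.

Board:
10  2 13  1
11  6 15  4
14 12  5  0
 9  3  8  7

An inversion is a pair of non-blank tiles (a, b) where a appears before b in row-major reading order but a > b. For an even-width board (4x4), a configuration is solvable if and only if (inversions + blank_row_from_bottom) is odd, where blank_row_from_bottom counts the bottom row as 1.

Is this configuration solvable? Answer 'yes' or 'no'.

Inversions: 55
Blank is in row 2 (0-indexed from top), which is row 2 counting from the bottom (bottom = 1).
55 + 2 = 57, which is odd, so the puzzle is solvable.

Answer: yes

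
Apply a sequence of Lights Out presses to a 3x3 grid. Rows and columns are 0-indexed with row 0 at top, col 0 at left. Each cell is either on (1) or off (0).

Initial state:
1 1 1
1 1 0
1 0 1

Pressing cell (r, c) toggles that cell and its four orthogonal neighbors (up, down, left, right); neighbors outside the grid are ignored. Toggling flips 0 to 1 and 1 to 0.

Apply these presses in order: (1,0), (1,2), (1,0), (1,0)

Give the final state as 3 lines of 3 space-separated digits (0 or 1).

After press 1 at (1,0):
0 1 1
0 0 0
0 0 1

After press 2 at (1,2):
0 1 0
0 1 1
0 0 0

After press 3 at (1,0):
1 1 0
1 0 1
1 0 0

After press 4 at (1,0):
0 1 0
0 1 1
0 0 0

Answer: 0 1 0
0 1 1
0 0 0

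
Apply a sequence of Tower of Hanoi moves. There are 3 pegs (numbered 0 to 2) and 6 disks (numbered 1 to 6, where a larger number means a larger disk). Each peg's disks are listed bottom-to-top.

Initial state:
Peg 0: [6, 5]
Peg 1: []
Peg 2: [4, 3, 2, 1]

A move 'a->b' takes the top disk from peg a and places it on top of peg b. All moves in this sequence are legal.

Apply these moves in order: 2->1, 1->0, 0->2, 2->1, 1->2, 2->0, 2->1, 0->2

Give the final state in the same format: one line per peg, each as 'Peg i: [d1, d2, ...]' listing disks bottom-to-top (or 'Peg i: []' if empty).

Answer: Peg 0: [6, 5]
Peg 1: [2]
Peg 2: [4, 3, 1]

Derivation:
After move 1 (2->1):
Peg 0: [6, 5]
Peg 1: [1]
Peg 2: [4, 3, 2]

After move 2 (1->0):
Peg 0: [6, 5, 1]
Peg 1: []
Peg 2: [4, 3, 2]

After move 3 (0->2):
Peg 0: [6, 5]
Peg 1: []
Peg 2: [4, 3, 2, 1]

After move 4 (2->1):
Peg 0: [6, 5]
Peg 1: [1]
Peg 2: [4, 3, 2]

After move 5 (1->2):
Peg 0: [6, 5]
Peg 1: []
Peg 2: [4, 3, 2, 1]

After move 6 (2->0):
Peg 0: [6, 5, 1]
Peg 1: []
Peg 2: [4, 3, 2]

After move 7 (2->1):
Peg 0: [6, 5, 1]
Peg 1: [2]
Peg 2: [4, 3]

After move 8 (0->2):
Peg 0: [6, 5]
Peg 1: [2]
Peg 2: [4, 3, 1]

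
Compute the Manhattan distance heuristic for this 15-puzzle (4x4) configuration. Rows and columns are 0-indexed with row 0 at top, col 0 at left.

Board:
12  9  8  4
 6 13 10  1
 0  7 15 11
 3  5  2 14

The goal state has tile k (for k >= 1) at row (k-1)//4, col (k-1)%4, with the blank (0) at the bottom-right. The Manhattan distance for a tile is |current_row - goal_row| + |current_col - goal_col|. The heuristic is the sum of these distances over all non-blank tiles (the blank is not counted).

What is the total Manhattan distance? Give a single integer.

Tile 12: at (0,0), goal (2,3), distance |0-2|+|0-3| = 5
Tile 9: at (0,1), goal (2,0), distance |0-2|+|1-0| = 3
Tile 8: at (0,2), goal (1,3), distance |0-1|+|2-3| = 2
Tile 4: at (0,3), goal (0,3), distance |0-0|+|3-3| = 0
Tile 6: at (1,0), goal (1,1), distance |1-1|+|0-1| = 1
Tile 13: at (1,1), goal (3,0), distance |1-3|+|1-0| = 3
Tile 10: at (1,2), goal (2,1), distance |1-2|+|2-1| = 2
Tile 1: at (1,3), goal (0,0), distance |1-0|+|3-0| = 4
Tile 7: at (2,1), goal (1,2), distance |2-1|+|1-2| = 2
Tile 15: at (2,2), goal (3,2), distance |2-3|+|2-2| = 1
Tile 11: at (2,3), goal (2,2), distance |2-2|+|3-2| = 1
Tile 3: at (3,0), goal (0,2), distance |3-0|+|0-2| = 5
Tile 5: at (3,1), goal (1,0), distance |3-1|+|1-0| = 3
Tile 2: at (3,2), goal (0,1), distance |3-0|+|2-1| = 4
Tile 14: at (3,3), goal (3,1), distance |3-3|+|3-1| = 2
Sum: 5 + 3 + 2 + 0 + 1 + 3 + 2 + 4 + 2 + 1 + 1 + 5 + 3 + 4 + 2 = 38

Answer: 38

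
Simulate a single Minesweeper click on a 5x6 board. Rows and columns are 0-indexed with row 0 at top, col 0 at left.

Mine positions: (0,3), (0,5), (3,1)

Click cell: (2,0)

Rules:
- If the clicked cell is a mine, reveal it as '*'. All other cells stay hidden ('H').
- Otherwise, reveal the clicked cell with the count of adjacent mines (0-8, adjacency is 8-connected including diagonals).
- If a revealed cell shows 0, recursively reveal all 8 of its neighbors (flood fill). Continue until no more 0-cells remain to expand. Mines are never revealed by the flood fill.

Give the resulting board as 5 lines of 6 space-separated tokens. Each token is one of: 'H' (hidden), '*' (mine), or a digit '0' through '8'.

H H H H H H
H H H H H H
1 H H H H H
H H H H H H
H H H H H H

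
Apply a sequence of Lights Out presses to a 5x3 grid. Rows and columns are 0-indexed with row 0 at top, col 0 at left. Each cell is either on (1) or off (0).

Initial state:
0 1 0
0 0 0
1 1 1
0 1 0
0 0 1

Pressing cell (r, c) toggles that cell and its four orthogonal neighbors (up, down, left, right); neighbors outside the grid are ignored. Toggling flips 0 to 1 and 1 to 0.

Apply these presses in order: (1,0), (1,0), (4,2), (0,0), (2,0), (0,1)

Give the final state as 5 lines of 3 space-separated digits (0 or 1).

Answer: 0 1 1
0 1 0
0 0 1
1 1 1
0 1 0

Derivation:
After press 1 at (1,0):
1 1 0
1 1 0
0 1 1
0 1 0
0 0 1

After press 2 at (1,0):
0 1 0
0 0 0
1 1 1
0 1 0
0 0 1

After press 3 at (4,2):
0 1 0
0 0 0
1 1 1
0 1 1
0 1 0

After press 4 at (0,0):
1 0 0
1 0 0
1 1 1
0 1 1
0 1 0

After press 5 at (2,0):
1 0 0
0 0 0
0 0 1
1 1 1
0 1 0

After press 6 at (0,1):
0 1 1
0 1 0
0 0 1
1 1 1
0 1 0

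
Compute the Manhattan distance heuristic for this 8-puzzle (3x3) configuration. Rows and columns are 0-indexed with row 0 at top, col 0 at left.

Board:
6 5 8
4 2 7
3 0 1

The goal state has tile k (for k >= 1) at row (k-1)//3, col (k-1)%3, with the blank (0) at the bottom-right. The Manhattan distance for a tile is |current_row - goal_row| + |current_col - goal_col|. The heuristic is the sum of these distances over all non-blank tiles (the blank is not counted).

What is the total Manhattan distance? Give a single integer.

Tile 6: (0,0)->(1,2) = 3
Tile 5: (0,1)->(1,1) = 1
Tile 8: (0,2)->(2,1) = 3
Tile 4: (1,0)->(1,0) = 0
Tile 2: (1,1)->(0,1) = 1
Tile 7: (1,2)->(2,0) = 3
Tile 3: (2,0)->(0,2) = 4
Tile 1: (2,2)->(0,0) = 4
Sum: 3 + 1 + 3 + 0 + 1 + 3 + 4 + 4 = 19

Answer: 19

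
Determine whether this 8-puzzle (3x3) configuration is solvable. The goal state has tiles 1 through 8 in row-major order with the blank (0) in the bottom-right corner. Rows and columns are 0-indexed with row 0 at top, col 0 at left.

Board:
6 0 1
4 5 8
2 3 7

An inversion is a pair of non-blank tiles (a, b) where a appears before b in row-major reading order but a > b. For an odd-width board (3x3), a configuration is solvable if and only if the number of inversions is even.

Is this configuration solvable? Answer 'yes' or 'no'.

Inversions (pairs i<j in row-major order where tile[i] > tile[j] > 0): 12
12 is even, so the puzzle is solvable.

Answer: yes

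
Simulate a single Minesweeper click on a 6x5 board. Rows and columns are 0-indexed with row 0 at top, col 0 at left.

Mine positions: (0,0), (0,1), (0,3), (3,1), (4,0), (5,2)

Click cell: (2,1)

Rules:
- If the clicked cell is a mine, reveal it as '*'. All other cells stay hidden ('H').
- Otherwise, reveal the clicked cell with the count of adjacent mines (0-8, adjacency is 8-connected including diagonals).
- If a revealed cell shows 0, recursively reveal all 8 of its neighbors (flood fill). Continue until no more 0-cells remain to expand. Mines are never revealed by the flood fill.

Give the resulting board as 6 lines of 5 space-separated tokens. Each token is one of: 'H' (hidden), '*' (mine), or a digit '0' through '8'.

H H H H H
H H H H H
H 1 H H H
H H H H H
H H H H H
H H H H H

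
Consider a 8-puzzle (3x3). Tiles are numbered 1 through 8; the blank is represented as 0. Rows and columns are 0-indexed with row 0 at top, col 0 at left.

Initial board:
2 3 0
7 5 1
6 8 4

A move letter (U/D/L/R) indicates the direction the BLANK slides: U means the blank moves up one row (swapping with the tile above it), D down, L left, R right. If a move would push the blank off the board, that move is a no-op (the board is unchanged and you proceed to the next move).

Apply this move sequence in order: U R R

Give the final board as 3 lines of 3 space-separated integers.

Answer: 2 3 0
7 5 1
6 8 4

Derivation:
After move 1 (U):
2 3 0
7 5 1
6 8 4

After move 2 (R):
2 3 0
7 5 1
6 8 4

After move 3 (R):
2 3 0
7 5 1
6 8 4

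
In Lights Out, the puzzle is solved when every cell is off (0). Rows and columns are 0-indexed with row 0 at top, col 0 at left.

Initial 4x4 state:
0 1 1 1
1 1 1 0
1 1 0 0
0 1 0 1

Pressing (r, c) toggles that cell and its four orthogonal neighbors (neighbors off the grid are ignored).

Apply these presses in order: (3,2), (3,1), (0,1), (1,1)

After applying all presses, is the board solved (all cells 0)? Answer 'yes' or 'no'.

After press 1 at (3,2):
0 1 1 1
1 1 1 0
1 1 1 0
0 0 1 0

After press 2 at (3,1):
0 1 1 1
1 1 1 0
1 0 1 0
1 1 0 0

After press 3 at (0,1):
1 0 0 1
1 0 1 0
1 0 1 0
1 1 0 0

After press 4 at (1,1):
1 1 0 1
0 1 0 0
1 1 1 0
1 1 0 0

Lights still on: 9

Answer: no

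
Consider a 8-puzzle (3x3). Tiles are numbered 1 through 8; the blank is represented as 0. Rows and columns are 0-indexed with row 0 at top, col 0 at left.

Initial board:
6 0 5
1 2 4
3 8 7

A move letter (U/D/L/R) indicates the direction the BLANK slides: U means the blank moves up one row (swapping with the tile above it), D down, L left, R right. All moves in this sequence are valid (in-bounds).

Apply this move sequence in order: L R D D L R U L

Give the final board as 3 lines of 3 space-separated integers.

Answer: 6 2 5
0 1 4
3 8 7

Derivation:
After move 1 (L):
0 6 5
1 2 4
3 8 7

After move 2 (R):
6 0 5
1 2 4
3 8 7

After move 3 (D):
6 2 5
1 0 4
3 8 7

After move 4 (D):
6 2 5
1 8 4
3 0 7

After move 5 (L):
6 2 5
1 8 4
0 3 7

After move 6 (R):
6 2 5
1 8 4
3 0 7

After move 7 (U):
6 2 5
1 0 4
3 8 7

After move 8 (L):
6 2 5
0 1 4
3 8 7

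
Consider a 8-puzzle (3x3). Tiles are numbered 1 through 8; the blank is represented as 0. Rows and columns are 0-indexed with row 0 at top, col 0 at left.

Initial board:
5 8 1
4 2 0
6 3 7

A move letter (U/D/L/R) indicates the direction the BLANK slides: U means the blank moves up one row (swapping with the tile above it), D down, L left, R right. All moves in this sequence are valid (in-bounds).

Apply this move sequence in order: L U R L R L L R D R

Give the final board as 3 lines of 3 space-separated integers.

After move 1 (L):
5 8 1
4 0 2
6 3 7

After move 2 (U):
5 0 1
4 8 2
6 3 7

After move 3 (R):
5 1 0
4 8 2
6 3 7

After move 4 (L):
5 0 1
4 8 2
6 3 7

After move 5 (R):
5 1 0
4 8 2
6 3 7

After move 6 (L):
5 0 1
4 8 2
6 3 7

After move 7 (L):
0 5 1
4 8 2
6 3 7

After move 8 (R):
5 0 1
4 8 2
6 3 7

After move 9 (D):
5 8 1
4 0 2
6 3 7

After move 10 (R):
5 8 1
4 2 0
6 3 7

Answer: 5 8 1
4 2 0
6 3 7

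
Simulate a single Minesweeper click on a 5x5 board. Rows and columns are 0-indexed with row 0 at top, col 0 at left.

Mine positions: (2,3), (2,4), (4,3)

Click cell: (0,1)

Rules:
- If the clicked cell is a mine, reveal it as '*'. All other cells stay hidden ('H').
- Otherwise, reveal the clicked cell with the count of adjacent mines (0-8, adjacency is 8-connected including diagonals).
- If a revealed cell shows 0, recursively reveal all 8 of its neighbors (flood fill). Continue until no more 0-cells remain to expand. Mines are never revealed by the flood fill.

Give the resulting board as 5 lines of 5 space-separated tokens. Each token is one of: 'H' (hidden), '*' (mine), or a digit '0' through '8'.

0 0 0 0 0
0 0 1 2 2
0 0 1 H H
0 0 2 H H
0 0 1 H H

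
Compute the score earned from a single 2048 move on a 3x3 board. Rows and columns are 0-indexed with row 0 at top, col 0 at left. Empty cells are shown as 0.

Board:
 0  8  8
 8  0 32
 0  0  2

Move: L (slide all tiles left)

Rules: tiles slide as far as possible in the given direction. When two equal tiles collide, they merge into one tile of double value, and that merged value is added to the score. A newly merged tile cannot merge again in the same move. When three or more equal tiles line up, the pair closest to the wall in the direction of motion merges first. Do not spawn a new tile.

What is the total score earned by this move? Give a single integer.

Slide left:
row 0: [0, 8, 8] -> [16, 0, 0]  score +16 (running 16)
row 1: [8, 0, 32] -> [8, 32, 0]  score +0 (running 16)
row 2: [0, 0, 2] -> [2, 0, 0]  score +0 (running 16)
Board after move:
16  0  0
 8 32  0
 2  0  0

Answer: 16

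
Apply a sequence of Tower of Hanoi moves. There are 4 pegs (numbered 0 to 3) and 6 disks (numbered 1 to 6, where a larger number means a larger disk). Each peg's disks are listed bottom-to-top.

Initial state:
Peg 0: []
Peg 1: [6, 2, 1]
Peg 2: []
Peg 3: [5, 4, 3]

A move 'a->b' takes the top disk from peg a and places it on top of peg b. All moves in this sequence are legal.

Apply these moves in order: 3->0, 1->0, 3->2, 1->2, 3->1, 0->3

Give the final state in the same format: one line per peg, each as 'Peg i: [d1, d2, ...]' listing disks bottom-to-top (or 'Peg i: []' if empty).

After move 1 (3->0):
Peg 0: [3]
Peg 1: [6, 2, 1]
Peg 2: []
Peg 3: [5, 4]

After move 2 (1->0):
Peg 0: [3, 1]
Peg 1: [6, 2]
Peg 2: []
Peg 3: [5, 4]

After move 3 (3->2):
Peg 0: [3, 1]
Peg 1: [6, 2]
Peg 2: [4]
Peg 3: [5]

After move 4 (1->2):
Peg 0: [3, 1]
Peg 1: [6]
Peg 2: [4, 2]
Peg 3: [5]

After move 5 (3->1):
Peg 0: [3, 1]
Peg 1: [6, 5]
Peg 2: [4, 2]
Peg 3: []

After move 6 (0->3):
Peg 0: [3]
Peg 1: [6, 5]
Peg 2: [4, 2]
Peg 3: [1]

Answer: Peg 0: [3]
Peg 1: [6, 5]
Peg 2: [4, 2]
Peg 3: [1]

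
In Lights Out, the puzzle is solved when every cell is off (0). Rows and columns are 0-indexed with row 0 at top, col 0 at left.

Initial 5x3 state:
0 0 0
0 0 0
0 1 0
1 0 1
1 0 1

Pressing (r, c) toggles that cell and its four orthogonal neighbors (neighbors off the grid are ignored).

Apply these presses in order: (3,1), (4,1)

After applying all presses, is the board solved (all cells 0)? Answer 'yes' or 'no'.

Answer: yes

Derivation:
After press 1 at (3,1):
0 0 0
0 0 0
0 0 0
0 1 0
1 1 1

After press 2 at (4,1):
0 0 0
0 0 0
0 0 0
0 0 0
0 0 0

Lights still on: 0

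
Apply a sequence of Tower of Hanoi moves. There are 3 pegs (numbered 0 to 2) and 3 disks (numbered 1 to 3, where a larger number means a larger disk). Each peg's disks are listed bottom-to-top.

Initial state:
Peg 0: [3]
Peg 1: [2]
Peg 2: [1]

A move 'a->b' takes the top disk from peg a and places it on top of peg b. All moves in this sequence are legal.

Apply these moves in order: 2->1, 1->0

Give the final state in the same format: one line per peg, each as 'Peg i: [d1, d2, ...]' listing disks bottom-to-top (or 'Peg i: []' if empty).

Answer: Peg 0: [3, 1]
Peg 1: [2]
Peg 2: []

Derivation:
After move 1 (2->1):
Peg 0: [3]
Peg 1: [2, 1]
Peg 2: []

After move 2 (1->0):
Peg 0: [3, 1]
Peg 1: [2]
Peg 2: []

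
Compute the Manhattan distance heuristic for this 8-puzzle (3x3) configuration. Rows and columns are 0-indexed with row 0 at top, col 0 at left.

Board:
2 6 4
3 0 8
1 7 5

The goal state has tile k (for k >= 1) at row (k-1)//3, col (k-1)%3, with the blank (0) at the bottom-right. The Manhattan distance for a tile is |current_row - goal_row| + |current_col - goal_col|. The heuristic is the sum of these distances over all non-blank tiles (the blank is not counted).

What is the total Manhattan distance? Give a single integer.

Tile 2: at (0,0), goal (0,1), distance |0-0|+|0-1| = 1
Tile 6: at (0,1), goal (1,2), distance |0-1|+|1-2| = 2
Tile 4: at (0,2), goal (1,0), distance |0-1|+|2-0| = 3
Tile 3: at (1,0), goal (0,2), distance |1-0|+|0-2| = 3
Tile 8: at (1,2), goal (2,1), distance |1-2|+|2-1| = 2
Tile 1: at (2,0), goal (0,0), distance |2-0|+|0-0| = 2
Tile 7: at (2,1), goal (2,0), distance |2-2|+|1-0| = 1
Tile 5: at (2,2), goal (1,1), distance |2-1|+|2-1| = 2
Sum: 1 + 2 + 3 + 3 + 2 + 2 + 1 + 2 = 16

Answer: 16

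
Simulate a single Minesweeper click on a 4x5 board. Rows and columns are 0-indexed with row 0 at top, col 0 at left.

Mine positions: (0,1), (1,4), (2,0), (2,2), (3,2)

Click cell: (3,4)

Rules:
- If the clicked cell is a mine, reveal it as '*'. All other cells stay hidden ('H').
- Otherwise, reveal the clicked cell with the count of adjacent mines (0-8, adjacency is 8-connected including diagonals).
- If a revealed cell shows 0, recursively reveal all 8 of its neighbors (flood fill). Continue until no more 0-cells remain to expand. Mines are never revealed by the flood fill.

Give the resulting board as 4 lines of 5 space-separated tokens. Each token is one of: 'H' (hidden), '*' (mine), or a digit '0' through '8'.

H H H H H
H H H H H
H H H 3 1
H H H 2 0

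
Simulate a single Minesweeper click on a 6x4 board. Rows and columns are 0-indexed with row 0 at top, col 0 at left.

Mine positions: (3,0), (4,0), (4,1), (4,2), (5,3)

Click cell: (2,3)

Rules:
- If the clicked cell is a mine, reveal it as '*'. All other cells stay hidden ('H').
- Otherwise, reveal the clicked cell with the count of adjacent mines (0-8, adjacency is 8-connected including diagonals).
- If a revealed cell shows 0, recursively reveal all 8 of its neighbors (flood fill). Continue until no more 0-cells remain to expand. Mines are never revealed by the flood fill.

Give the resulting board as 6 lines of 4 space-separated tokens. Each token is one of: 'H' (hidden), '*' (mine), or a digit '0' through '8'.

0 0 0 0
0 0 0 0
1 1 0 0
H 4 2 1
H H H H
H H H H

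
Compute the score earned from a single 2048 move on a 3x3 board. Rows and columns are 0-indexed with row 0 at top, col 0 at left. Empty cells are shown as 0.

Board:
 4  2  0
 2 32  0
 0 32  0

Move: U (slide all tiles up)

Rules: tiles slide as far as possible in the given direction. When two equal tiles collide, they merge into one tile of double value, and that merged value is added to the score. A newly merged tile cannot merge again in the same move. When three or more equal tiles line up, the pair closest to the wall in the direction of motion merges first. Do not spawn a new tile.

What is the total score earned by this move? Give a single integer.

Slide up:
col 0: [4, 2, 0] -> [4, 2, 0]  score +0 (running 0)
col 1: [2, 32, 32] -> [2, 64, 0]  score +64 (running 64)
col 2: [0, 0, 0] -> [0, 0, 0]  score +0 (running 64)
Board after move:
 4  2  0
 2 64  0
 0  0  0

Answer: 64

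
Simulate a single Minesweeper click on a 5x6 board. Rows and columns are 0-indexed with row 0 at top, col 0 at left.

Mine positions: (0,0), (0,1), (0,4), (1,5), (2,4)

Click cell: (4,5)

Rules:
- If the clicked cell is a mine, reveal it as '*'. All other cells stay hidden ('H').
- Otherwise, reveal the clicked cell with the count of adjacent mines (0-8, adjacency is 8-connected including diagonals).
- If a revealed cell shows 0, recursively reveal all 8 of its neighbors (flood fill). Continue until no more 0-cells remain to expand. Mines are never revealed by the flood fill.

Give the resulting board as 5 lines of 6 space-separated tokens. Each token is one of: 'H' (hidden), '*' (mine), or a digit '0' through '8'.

H H H H H H
2 2 1 2 H H
0 0 0 1 H H
0 0 0 1 1 1
0 0 0 0 0 0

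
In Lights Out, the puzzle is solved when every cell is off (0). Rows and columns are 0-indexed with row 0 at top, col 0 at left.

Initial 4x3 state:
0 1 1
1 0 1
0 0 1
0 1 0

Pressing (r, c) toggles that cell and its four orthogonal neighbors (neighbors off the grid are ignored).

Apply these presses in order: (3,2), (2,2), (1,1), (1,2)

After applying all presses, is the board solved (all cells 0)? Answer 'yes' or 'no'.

Answer: yes

Derivation:
After press 1 at (3,2):
0 1 1
1 0 1
0 0 0
0 0 1

After press 2 at (2,2):
0 1 1
1 0 0
0 1 1
0 0 0

After press 3 at (1,1):
0 0 1
0 1 1
0 0 1
0 0 0

After press 4 at (1,2):
0 0 0
0 0 0
0 0 0
0 0 0

Lights still on: 0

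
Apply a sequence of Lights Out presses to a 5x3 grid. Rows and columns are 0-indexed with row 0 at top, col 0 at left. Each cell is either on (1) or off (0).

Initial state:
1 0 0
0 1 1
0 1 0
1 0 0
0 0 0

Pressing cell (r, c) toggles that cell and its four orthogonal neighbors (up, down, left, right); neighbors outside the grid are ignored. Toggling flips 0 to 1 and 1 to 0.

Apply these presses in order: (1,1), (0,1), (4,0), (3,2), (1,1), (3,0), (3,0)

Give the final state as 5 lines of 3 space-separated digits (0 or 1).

Answer: 0 1 1
0 0 1
0 1 1
0 1 1
1 1 1

Derivation:
After press 1 at (1,1):
1 1 0
1 0 0
0 0 0
1 0 0
0 0 0

After press 2 at (0,1):
0 0 1
1 1 0
0 0 0
1 0 0
0 0 0

After press 3 at (4,0):
0 0 1
1 1 0
0 0 0
0 0 0
1 1 0

After press 4 at (3,2):
0 0 1
1 1 0
0 0 1
0 1 1
1 1 1

After press 5 at (1,1):
0 1 1
0 0 1
0 1 1
0 1 1
1 1 1

After press 6 at (3,0):
0 1 1
0 0 1
1 1 1
1 0 1
0 1 1

After press 7 at (3,0):
0 1 1
0 0 1
0 1 1
0 1 1
1 1 1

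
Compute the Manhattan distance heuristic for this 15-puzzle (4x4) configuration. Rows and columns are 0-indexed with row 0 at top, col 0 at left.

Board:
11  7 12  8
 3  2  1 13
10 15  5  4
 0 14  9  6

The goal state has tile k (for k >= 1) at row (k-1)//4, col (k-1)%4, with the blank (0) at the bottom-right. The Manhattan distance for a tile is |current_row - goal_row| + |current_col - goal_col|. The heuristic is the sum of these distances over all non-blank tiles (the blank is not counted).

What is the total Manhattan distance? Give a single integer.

Tile 11: at (0,0), goal (2,2), distance |0-2|+|0-2| = 4
Tile 7: at (0,1), goal (1,2), distance |0-1|+|1-2| = 2
Tile 12: at (0,2), goal (2,3), distance |0-2|+|2-3| = 3
Tile 8: at (0,3), goal (1,3), distance |0-1|+|3-3| = 1
Tile 3: at (1,0), goal (0,2), distance |1-0|+|0-2| = 3
Tile 2: at (1,1), goal (0,1), distance |1-0|+|1-1| = 1
Tile 1: at (1,2), goal (0,0), distance |1-0|+|2-0| = 3
Tile 13: at (1,3), goal (3,0), distance |1-3|+|3-0| = 5
Tile 10: at (2,0), goal (2,1), distance |2-2|+|0-1| = 1
Tile 15: at (2,1), goal (3,2), distance |2-3|+|1-2| = 2
Tile 5: at (2,2), goal (1,0), distance |2-1|+|2-0| = 3
Tile 4: at (2,3), goal (0,3), distance |2-0|+|3-3| = 2
Tile 14: at (3,1), goal (3,1), distance |3-3|+|1-1| = 0
Tile 9: at (3,2), goal (2,0), distance |3-2|+|2-0| = 3
Tile 6: at (3,3), goal (1,1), distance |3-1|+|3-1| = 4
Sum: 4 + 2 + 3 + 1 + 3 + 1 + 3 + 5 + 1 + 2 + 3 + 2 + 0 + 3 + 4 = 37

Answer: 37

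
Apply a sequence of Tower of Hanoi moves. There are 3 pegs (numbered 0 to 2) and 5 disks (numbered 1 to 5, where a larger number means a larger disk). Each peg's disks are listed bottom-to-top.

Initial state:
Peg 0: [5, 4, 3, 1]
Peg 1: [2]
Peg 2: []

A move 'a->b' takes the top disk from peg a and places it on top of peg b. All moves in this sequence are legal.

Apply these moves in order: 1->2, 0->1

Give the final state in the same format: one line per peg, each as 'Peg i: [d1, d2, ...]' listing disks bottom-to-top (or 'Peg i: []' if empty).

Answer: Peg 0: [5, 4, 3]
Peg 1: [1]
Peg 2: [2]

Derivation:
After move 1 (1->2):
Peg 0: [5, 4, 3, 1]
Peg 1: []
Peg 2: [2]

After move 2 (0->1):
Peg 0: [5, 4, 3]
Peg 1: [1]
Peg 2: [2]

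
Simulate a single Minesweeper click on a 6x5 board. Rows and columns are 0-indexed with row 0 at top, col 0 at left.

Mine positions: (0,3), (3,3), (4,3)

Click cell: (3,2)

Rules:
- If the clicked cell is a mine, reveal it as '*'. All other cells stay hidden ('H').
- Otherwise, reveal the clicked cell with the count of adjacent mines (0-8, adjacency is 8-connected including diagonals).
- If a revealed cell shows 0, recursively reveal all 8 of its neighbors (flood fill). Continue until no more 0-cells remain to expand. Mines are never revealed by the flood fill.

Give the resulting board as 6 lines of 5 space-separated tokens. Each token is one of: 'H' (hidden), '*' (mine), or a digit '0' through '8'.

H H H H H
H H H H H
H H H H H
H H 2 H H
H H H H H
H H H H H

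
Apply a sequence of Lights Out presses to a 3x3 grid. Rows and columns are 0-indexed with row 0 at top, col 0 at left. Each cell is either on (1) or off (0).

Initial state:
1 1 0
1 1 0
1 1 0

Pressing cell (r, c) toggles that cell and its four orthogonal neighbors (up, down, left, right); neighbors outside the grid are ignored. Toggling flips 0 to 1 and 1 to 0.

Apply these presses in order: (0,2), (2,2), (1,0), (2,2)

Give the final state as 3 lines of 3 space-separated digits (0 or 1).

After press 1 at (0,2):
1 0 1
1 1 1
1 1 0

After press 2 at (2,2):
1 0 1
1 1 0
1 0 1

After press 3 at (1,0):
0 0 1
0 0 0
0 0 1

After press 4 at (2,2):
0 0 1
0 0 1
0 1 0

Answer: 0 0 1
0 0 1
0 1 0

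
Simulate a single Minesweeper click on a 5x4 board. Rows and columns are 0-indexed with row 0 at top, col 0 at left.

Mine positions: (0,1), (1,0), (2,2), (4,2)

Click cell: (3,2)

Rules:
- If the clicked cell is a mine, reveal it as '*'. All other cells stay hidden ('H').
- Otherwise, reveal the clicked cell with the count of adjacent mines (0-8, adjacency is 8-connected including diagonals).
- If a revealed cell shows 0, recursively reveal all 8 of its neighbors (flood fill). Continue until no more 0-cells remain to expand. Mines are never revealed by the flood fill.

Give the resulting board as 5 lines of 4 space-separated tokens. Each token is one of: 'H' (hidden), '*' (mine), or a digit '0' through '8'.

H H H H
H H H H
H H H H
H H 2 H
H H H H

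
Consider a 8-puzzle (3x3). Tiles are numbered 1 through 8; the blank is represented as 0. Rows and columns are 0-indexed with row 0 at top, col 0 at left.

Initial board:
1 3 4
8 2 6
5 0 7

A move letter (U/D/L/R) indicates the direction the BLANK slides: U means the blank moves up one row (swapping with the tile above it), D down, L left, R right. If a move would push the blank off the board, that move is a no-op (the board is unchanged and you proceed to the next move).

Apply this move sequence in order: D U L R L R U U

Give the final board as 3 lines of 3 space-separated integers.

Answer: 1 0 4
8 3 6
5 2 7

Derivation:
After move 1 (D):
1 3 4
8 2 6
5 0 7

After move 2 (U):
1 3 4
8 0 6
5 2 7

After move 3 (L):
1 3 4
0 8 6
5 2 7

After move 4 (R):
1 3 4
8 0 6
5 2 7

After move 5 (L):
1 3 4
0 8 6
5 2 7

After move 6 (R):
1 3 4
8 0 6
5 2 7

After move 7 (U):
1 0 4
8 3 6
5 2 7

After move 8 (U):
1 0 4
8 3 6
5 2 7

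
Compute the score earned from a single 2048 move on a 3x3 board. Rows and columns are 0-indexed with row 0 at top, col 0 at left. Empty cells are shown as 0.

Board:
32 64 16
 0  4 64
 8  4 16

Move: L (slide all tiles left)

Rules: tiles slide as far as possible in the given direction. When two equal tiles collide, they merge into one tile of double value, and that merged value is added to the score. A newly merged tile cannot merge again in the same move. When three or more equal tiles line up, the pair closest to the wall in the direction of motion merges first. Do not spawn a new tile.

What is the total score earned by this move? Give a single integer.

Answer: 0

Derivation:
Slide left:
row 0: [32, 64, 16] -> [32, 64, 16]  score +0 (running 0)
row 1: [0, 4, 64] -> [4, 64, 0]  score +0 (running 0)
row 2: [8, 4, 16] -> [8, 4, 16]  score +0 (running 0)
Board after move:
32 64 16
 4 64  0
 8  4 16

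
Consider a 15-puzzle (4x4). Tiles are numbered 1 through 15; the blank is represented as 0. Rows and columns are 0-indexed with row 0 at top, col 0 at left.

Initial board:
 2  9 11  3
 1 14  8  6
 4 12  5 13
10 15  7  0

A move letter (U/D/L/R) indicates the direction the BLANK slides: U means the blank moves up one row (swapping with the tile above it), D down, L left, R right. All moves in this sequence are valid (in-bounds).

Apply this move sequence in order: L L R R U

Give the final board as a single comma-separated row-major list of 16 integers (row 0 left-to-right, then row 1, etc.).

Answer: 2, 9, 11, 3, 1, 14, 8, 6, 4, 12, 5, 0, 10, 15, 7, 13

Derivation:
After move 1 (L):
 2  9 11  3
 1 14  8  6
 4 12  5 13
10 15  0  7

After move 2 (L):
 2  9 11  3
 1 14  8  6
 4 12  5 13
10  0 15  7

After move 3 (R):
 2  9 11  3
 1 14  8  6
 4 12  5 13
10 15  0  7

After move 4 (R):
 2  9 11  3
 1 14  8  6
 4 12  5 13
10 15  7  0

After move 5 (U):
 2  9 11  3
 1 14  8  6
 4 12  5  0
10 15  7 13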